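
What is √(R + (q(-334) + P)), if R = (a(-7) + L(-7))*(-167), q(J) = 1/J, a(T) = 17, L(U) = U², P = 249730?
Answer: 3*√2958812146/334 ≈ 488.58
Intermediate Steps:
R = -11022 (R = (17 + (-7)²)*(-167) = (17 + 49)*(-167) = 66*(-167) = -11022)
√(R + (q(-334) + P)) = √(-11022 + (1/(-334) + 249730)) = √(-11022 + (-1/334 + 249730)) = √(-11022 + 83409819/334) = √(79728471/334) = 3*√2958812146/334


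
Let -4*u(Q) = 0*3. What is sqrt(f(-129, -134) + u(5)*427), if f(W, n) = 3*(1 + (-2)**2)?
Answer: sqrt(15) ≈ 3.8730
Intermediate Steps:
f(W, n) = 15 (f(W, n) = 3*(1 + 4) = 3*5 = 15)
u(Q) = 0 (u(Q) = -0*3 = -1/4*0 = 0)
sqrt(f(-129, -134) + u(5)*427) = sqrt(15 + 0*427) = sqrt(15 + 0) = sqrt(15)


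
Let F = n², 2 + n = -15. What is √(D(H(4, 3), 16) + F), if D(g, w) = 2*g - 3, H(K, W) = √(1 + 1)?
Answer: √(286 + 2*√2) ≈ 16.995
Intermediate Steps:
n = -17 (n = -2 - 15 = -17)
H(K, W) = √2
D(g, w) = -3 + 2*g
F = 289 (F = (-17)² = 289)
√(D(H(4, 3), 16) + F) = √((-3 + 2*√2) + 289) = √(286 + 2*√2)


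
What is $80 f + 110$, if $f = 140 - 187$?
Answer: $-3650$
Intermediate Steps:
$f = -47$
$80 f + 110 = 80 \left(-47\right) + 110 = -3760 + 110 = -3650$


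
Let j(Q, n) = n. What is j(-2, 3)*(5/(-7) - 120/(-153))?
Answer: 25/119 ≈ 0.21008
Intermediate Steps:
j(-2, 3)*(5/(-7) - 120/(-153)) = 3*(5/(-7) - 120/(-153)) = 3*(5*(-⅐) - 120*(-1/153)) = 3*(-5/7 + 40/51) = 3*(25/357) = 25/119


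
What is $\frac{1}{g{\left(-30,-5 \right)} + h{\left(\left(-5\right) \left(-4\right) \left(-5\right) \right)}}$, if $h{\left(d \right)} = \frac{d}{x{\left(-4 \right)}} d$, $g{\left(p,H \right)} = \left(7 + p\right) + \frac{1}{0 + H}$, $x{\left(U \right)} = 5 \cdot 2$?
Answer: $\frac{5}{4884} \approx 0.0010238$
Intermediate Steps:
$x{\left(U \right)} = 10$
$g{\left(p,H \right)} = 7 + p + \frac{1}{H}$ ($g{\left(p,H \right)} = \left(7 + p\right) + \frac{1}{H} = 7 + p + \frac{1}{H}$)
$h{\left(d \right)} = \frac{d^{2}}{10}$ ($h{\left(d \right)} = \frac{d}{10} d = \frac{d^{2}}{10}$)
$\frac{1}{g{\left(-30,-5 \right)} + h{\left(\left(-5\right) \left(-4\right) \left(-5\right) \right)}} = \frac{1}{\left(7 - 30 + \frac{1}{-5}\right) + \frac{\left(\left(-5\right) \left(-4\right) \left(-5\right)\right)^{2}}{10}} = \frac{1}{\left(7 - 30 - \frac{1}{5}\right) + \frac{\left(20 \left(-5\right)\right)^{2}}{10}} = \frac{1}{- \frac{116}{5} + \frac{\left(-100\right)^{2}}{10}} = \frac{1}{- \frac{116}{5} + \frac{1}{10} \cdot 10000} = \frac{1}{- \frac{116}{5} + 1000} = \frac{1}{\frac{4884}{5}} = \frac{5}{4884}$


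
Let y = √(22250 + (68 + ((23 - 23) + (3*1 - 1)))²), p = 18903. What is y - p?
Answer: -18903 + 5*√1086 ≈ -18738.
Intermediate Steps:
y = 5*√1086 (y = √(22250 + (68 + (0 + (3 - 1)))²) = √(22250 + (68 + (0 + 2))²) = √(22250 + (68 + 2)²) = √(22250 + 70²) = √(22250 + 4900) = √27150 = 5*√1086 ≈ 164.77)
y - p = 5*√1086 - 1*18903 = 5*√1086 - 18903 = -18903 + 5*√1086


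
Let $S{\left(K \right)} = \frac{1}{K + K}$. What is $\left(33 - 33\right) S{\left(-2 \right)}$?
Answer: $0$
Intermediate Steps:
$S{\left(K \right)} = \frac{1}{2 K}$
$\left(33 - 33\right) S{\left(-2 \right)} = \left(33 - 33\right) \frac{1}{2 \left(-2\right)} = 0 \cdot \frac{1}{2} \left(- \frac{1}{2}\right) = 0 \left(- \frac{1}{4}\right) = 0$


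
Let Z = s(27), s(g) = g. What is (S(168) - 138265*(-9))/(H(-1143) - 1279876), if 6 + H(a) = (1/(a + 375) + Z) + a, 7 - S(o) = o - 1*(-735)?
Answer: -954999552/983806465 ≈ -0.97072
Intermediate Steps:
S(o) = -728 - o (S(o) = 7 - (o - 1*(-735)) = 7 - (o + 735) = 7 - (735 + o) = 7 + (-735 - o) = -728 - o)
Z = 27
H(a) = 21 + a + 1/(375 + a) (H(a) = -6 + ((1/(a + 375) + 27) + a) = -6 + ((1/(375 + a) + 27) + a) = -6 + ((27 + 1/(375 + a)) + a) = -6 + (27 + a + 1/(375 + a)) = 21 + a + 1/(375 + a))
(S(168) - 138265*(-9))/(H(-1143) - 1279876) = ((-728 - 1*168) - 138265*(-9))/((7876 + (-1143)² + 396*(-1143))/(375 - 1143) - 1279876) = ((-728 - 168) + 1244385)/((7876 + 1306449 - 452628)/(-768) - 1279876) = (-896 + 1244385)/(-1/768*861697 - 1279876) = 1243489/(-861697/768 - 1279876) = 1243489/(-983806465/768) = 1243489*(-768/983806465) = -954999552/983806465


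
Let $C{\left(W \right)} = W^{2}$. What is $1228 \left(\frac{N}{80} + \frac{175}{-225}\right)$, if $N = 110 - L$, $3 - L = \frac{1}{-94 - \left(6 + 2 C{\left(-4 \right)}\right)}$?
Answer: $\frac{5442803}{7920} \approx 687.22$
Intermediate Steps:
$L = \frac{397}{132}$ ($L = 3 - \frac{1}{-94 - \left(6 + 2 \left(-4\right)^{2}\right)} = 3 - \frac{1}{-94 - 38} = 3 - \frac{1}{-132} = 3 - - \frac{1}{132} = 3 + \frac{1}{132} = \frac{397}{132} \approx 3.0076$)
$N = \frac{14123}{132}$ ($N = 110 - \frac{397}{132} = \frac{14123}{132} \approx 106.99$)
$1228 \left(\frac{N}{80} + \frac{175}{-225}\right) = 1228 \left(\frac{14123}{132 \cdot 80} + \frac{175}{-225}\right) = 1228 \left(\frac{14123}{132} \cdot \frac{1}{80} + 175 \left(- \frac{1}{225}\right)\right) = 1228 \left(\frac{14123}{10560} - \frac{7}{9}\right) = 1228 \cdot \frac{17729}{31680} = \frac{5442803}{7920}$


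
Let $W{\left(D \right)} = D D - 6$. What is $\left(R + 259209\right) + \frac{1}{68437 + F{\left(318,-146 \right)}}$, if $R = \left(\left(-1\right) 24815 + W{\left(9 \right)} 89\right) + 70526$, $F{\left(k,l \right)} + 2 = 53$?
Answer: $\frac{21340518361}{68488} \approx 3.116 \cdot 10^{5}$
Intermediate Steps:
$W{\left(D \right)} = -6 + D^{2}$ ($W{\left(D \right)} = D^{2} - 6 = -6 + D^{2}$)
$F{\left(k,l \right)} = 51$ ($F{\left(k,l \right)} = -2 + 53 = 51$)
$R = 52386$ ($R = \left(\left(-1\right) 24815 + \left(-6 + 9^{2}\right) 89\right) + 70526 = \left(-24815 + \left(-6 + 81\right) 89\right) + 70526 = \left(-24815 + 75 \cdot 89\right) + 70526 = \left(-24815 + 6675\right) + 70526 = -18140 + 70526 = 52386$)
$\left(R + 259209\right) + \frac{1}{68437 + F{\left(318,-146 \right)}} = \left(52386 + 259209\right) + \frac{1}{68437 + 51} = 311595 + \frac{1}{68488} = \frac{21340518361}{68488}$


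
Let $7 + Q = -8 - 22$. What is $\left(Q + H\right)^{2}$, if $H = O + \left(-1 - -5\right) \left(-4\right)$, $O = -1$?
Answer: $2916$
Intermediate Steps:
$H = -17$ ($H = -1 + \left(-1 - -5\right) \left(-4\right) = -1 + \left(-1 + 5\right) \left(-4\right) = -1 + 4 \left(-4\right) = -1 - 16 = -17$)
$Q = -37$ ($Q = -7 - 30 = -37$)
$\left(Q + H\right)^{2} = \left(-37 - 17\right)^{2} = \left(-54\right)^{2} = 2916$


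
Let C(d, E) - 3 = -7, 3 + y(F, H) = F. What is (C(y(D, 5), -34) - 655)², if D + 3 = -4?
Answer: 434281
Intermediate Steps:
D = -7 (D = -3 - 4 = -7)
y(F, H) = -3 + F
C(d, E) = -4 (C(d, E) = 3 - 7 = -4)
(C(y(D, 5), -34) - 655)² = (-4 - 655)² = (-659)² = 434281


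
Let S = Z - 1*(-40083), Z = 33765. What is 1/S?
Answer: 1/73848 ≈ 1.3541e-5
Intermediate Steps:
S = 73848 (S = 33765 - 1*(-40083) = 33765 + 40083 = 73848)
1/S = 1/73848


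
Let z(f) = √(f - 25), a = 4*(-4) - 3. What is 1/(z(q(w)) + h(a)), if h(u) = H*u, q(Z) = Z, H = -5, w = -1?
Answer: 95/9051 - I*√26/9051 ≈ 0.010496 - 0.00056337*I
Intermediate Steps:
a = -19 (a = -16 - 3 = -19)
z(f) = √(-25 + f)
h(u) = -5*u
1/(z(q(w)) + h(a)) = 1/(√(-25 - 1) - 5*(-19)) = 1/(√(-26) + 95) = 1/(I*√26 + 95) = 1/(95 + I*√26)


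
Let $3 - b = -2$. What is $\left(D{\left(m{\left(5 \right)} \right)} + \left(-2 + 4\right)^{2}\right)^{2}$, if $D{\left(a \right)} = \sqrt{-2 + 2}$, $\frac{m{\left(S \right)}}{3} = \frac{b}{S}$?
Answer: $16$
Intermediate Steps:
$b = 5$ ($b = 3 - -2 = 3 + 2 = 5$)
$m{\left(S \right)} = \frac{15}{S}$ ($m{\left(S \right)} = 3 \frac{5}{S} = \frac{15}{S}$)
$D{\left(a \right)} = 0$ ($D{\left(a \right)} = \sqrt{0} = 0$)
$\left(D{\left(m{\left(5 \right)} \right)} + \left(-2 + 4\right)^{2}\right)^{2} = \left(0 + \left(-2 + 4\right)^{2}\right)^{2} = \left(0 + 2^{2}\right)^{2} = \left(0 + 4\right)^{2} = 4^{2} = 16$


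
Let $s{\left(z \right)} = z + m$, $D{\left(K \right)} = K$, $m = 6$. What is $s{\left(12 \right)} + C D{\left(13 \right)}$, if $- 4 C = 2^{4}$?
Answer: $-34$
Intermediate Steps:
$s{\left(z \right)} = 6 + z$ ($s{\left(z \right)} = z + 6 = 6 + z$)
$C = -4$ ($C = - \frac{2^{4}}{4} = \left(- \frac{1}{4}\right) 16 = -4$)
$s{\left(12 \right)} + C D{\left(13 \right)} = \left(6 + 12\right) - 52 = 18 - 52 = -34$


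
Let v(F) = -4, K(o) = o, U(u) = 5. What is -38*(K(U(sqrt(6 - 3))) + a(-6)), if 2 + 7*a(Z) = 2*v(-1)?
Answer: -950/7 ≈ -135.71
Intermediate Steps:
a(Z) = -10/7 (a(Z) = -2/7 + (2*(-4))/7 = -2/7 + (1/7)*(-8) = -2/7 - 8/7 = -10/7)
-38*(K(U(sqrt(6 - 3))) + a(-6)) = -38*(5 - 10/7) = -38*25/7 = -950/7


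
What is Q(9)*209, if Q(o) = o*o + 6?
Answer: 18183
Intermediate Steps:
Q(o) = 6 + o² (Q(o) = o² + 6 = 6 + o²)
Q(9)*209 = (6 + 9²)*209 = (6 + 81)*209 = 87*209 = 18183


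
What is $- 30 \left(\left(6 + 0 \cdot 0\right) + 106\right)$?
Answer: $-3360$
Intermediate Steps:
$- 30 \left(\left(6 + 0 \cdot 0\right) + 106\right) = - 30 \left(\left(6 + 0\right) + 106\right) = - 30 \left(6 + 106\right) = \left(-30\right) 112 = -3360$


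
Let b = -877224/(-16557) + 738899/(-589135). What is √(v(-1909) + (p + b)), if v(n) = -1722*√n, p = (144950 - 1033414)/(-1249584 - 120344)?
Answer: √(56182847837289944669682285565 - 1847146121081932460332289713050*I*√1909)/32751715482745 ≈ 194.02 - 193.89*I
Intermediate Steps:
p = 111058/171241 (p = -888464/(-1369928) = -888464*(-1/1369928) = 111058/171241 ≈ 0.64855)
b = 168189803499/3251436065 (b = -877224*(-1/16557) + 738899*(-1/589135) = 292408/5519 - 738899/589135 = 168189803499/3251436065 ≈ 51.728)
√(v(-1909) + (p + b)) = √(-1722*I*√1909 + (111058/171241 + 168189803499/3251436065)) = √(-1722*I*√1909 + 1715416948675237/32751715482745) = √(1715416948675237/32751715482745 - 1722*I*√1909)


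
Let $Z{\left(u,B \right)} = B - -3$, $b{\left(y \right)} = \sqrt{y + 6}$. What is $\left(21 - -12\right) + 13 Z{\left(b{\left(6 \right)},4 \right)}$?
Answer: $124$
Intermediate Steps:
$b{\left(y \right)} = \sqrt{6 + y}$
$Z{\left(u,B \right)} = 3 + B$ ($Z{\left(u,B \right)} = B + 3 = 3 + B$)
$\left(21 - -12\right) + 13 Z{\left(b{\left(6 \right)},4 \right)} = \left(21 - -12\right) + 13 \left(3 + 4\right) = \left(21 + 12\right) + 13 \cdot 7 = 33 + 91 = 124$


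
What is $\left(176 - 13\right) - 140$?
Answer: $23$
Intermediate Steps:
$\left(176 - 13\right) - 140 = 163 - 140 = 23$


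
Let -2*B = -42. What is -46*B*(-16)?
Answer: 15456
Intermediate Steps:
B = 21 (B = -½*(-42) = 21)
-46*B*(-16) = -46*21*(-16) = -966*(-16) = 15456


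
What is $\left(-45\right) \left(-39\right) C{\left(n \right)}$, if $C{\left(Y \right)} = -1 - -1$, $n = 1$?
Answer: $0$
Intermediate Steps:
$C{\left(Y \right)} = 0$ ($C{\left(Y \right)} = -1 + 1 = 0$)
$\left(-45\right) \left(-39\right) C{\left(n \right)} = \left(-45\right) \left(-39\right) 0 = 1755 \cdot 0 = 0$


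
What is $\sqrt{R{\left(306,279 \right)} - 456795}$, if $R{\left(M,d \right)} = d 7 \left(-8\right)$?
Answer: $3 i \sqrt{52491} \approx 687.33 i$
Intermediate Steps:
$R{\left(M,d \right)} = - 56 d$ ($R{\left(M,d \right)} = 7 d \left(-8\right) = - 56 d$)
$\sqrt{R{\left(306,279 \right)} - 456795} = \sqrt{\left(-56\right) 279 - 456795} = \sqrt{-15624 - 456795} = \sqrt{-472419} = 3 i \sqrt{52491}$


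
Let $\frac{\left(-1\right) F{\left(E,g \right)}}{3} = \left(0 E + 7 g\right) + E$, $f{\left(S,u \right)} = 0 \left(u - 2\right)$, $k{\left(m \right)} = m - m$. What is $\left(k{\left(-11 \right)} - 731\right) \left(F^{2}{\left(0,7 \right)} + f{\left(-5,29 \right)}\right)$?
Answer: $-15796179$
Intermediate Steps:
$k{\left(m \right)} = 0$
$f{\left(S,u \right)} = 0$ ($f{\left(S,u \right)} = 0 \left(-2 + u\right) = 0$)
$F{\left(E,g \right)} = - 21 g - 3 E$ ($F{\left(E,g \right)} = - 3 \left(\left(0 E + 7 g\right) + E\right) = - 3 \left(\left(0 + 7 g\right) + E\right) = - 3 \left(7 g + E\right) = - 3 \left(E + 7 g\right) = - 21 g - 3 E$)
$\left(k{\left(-11 \right)} - 731\right) \left(F^{2}{\left(0,7 \right)} + f{\left(-5,29 \right)}\right) = \left(0 - 731\right) \left(\left(\left(-21\right) 7 - 0\right)^{2} + 0\right) = - 731 \left(\left(-147 + 0\right)^{2} + 0\right) = - 731 \left(\left(-147\right)^{2} + 0\right) = - 731 \left(21609 + 0\right) = \left(-731\right) 21609 = -15796179$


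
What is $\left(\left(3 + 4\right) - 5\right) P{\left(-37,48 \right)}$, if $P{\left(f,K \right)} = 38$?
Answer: $76$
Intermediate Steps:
$\left(\left(3 + 4\right) - 5\right) P{\left(-37,48 \right)} = \left(\left(3 + 4\right) - 5\right) 38 = \left(7 - 5\right) 38 = 2 \cdot 38 = 76$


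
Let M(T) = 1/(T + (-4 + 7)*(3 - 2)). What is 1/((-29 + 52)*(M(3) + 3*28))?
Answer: 6/11615 ≈ 0.00051657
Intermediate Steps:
M(T) = 1/(3 + T) (M(T) = 1/(T + 3*1) = 1/(T + 3) = 1/(3 + T))
1/((-29 + 52)*(M(3) + 3*28)) = 1/((-29 + 52)*(1/(3 + 3) + 3*28)) = 1/(23*(1/6 + 84)) = 1/(23*(⅙ + 84)) = 1/(23*(505/6)) = 1/(11615/6) = 6/11615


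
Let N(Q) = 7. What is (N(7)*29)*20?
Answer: 4060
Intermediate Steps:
(N(7)*29)*20 = (7*29)*20 = 203*20 = 4060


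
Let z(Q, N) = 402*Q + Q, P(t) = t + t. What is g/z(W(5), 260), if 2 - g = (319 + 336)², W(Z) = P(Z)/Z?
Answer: -429023/806 ≈ -532.29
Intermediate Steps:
P(t) = 2*t
W(Z) = 2 (W(Z) = (2*Z)/Z = 2)
z(Q, N) = 403*Q
g = -429023 (g = 2 - (319 + 336)² = 2 - 1*655² = 2 - 1*429025 = 2 - 429025 = -429023)
g/z(W(5), 260) = -429023/(403*2) = -429023/806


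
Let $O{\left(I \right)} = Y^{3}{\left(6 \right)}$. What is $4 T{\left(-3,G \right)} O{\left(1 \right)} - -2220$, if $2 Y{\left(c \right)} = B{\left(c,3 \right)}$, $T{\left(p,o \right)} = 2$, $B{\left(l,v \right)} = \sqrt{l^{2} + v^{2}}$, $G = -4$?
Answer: $2220 + 135 \sqrt{5} \approx 2521.9$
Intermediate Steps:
$Y{\left(c \right)} = \frac{\sqrt{9 + c^{2}}}{2}$ ($Y{\left(c \right)} = \frac{\sqrt{c^{2} + 3^{2}}}{2} = \frac{\sqrt{c^{2} + 9}}{2} = \frac{\sqrt{9 + c^{2}}}{2}$)
$O{\left(I \right)} = \frac{135 \sqrt{5}}{8}$ ($O{\left(I \right)} = \left(\frac{\sqrt{9 + 6^{2}}}{2}\right)^{3} = \left(\frac{\sqrt{9 + 36}}{2}\right)^{3} = \left(\frac{\sqrt{45}}{2}\right)^{3} = \left(\frac{3 \sqrt{5}}{2}\right)^{3} = \frac{135 \sqrt{5}}{8}$)
$4 T{\left(-3,G \right)} O{\left(1 \right)} - -2220 = 4 \cdot 2 \frac{135 \sqrt{5}}{8} - -2220 = 8 \frac{135 \sqrt{5}}{8} + 2220 = 135 \sqrt{5} + 2220 = 2220 + 135 \sqrt{5}$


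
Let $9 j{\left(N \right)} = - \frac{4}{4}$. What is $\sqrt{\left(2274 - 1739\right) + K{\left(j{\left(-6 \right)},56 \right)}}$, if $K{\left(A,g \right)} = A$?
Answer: $\frac{\sqrt{4814}}{3} \approx 23.128$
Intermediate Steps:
$j{\left(N \right)} = - \frac{1}{9}$ ($j{\left(N \right)} = \frac{\left(-4\right) \frac{1}{4}}{9} = \frac{1}{9} \left(-1\right) = - \frac{1}{9}$)
$\sqrt{\left(2274 - 1739\right) + K{\left(j{\left(-6 \right)},56 \right)}} = \sqrt{\left(2274 - 1739\right) - \frac{1}{9}} = \sqrt{535 - \frac{1}{9}} = \sqrt{\frac{4814}{9}} = \frac{\sqrt{4814}}{3}$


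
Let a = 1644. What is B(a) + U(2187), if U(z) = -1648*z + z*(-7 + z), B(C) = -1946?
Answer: 1161538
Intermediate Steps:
B(a) + U(2187) = -1946 + 2187*(-1655 + 2187) = -1946 + 2187*532 = -1946 + 1163484 = 1161538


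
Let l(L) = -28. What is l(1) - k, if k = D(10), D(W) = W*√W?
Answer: -28 - 10*√10 ≈ -59.623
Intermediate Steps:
D(W) = W^(3/2)
k = 10*√10 (k = 10^(3/2) = 10*√10 ≈ 31.623)
l(1) - k = -28 - 10*√10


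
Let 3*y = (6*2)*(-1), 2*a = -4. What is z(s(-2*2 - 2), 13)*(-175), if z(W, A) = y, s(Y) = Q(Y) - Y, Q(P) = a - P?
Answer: 700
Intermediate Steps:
a = -2 (a = (½)*(-4) = -2)
Q(P) = -2 - P
y = -4 (y = ((6*2)*(-1))/3 = (12*(-1))/3 = (⅓)*(-12) = -4)
s(Y) = -2 - 2*Y (s(Y) = (-2 - Y) - Y = -2 - 2*Y)
z(W, A) = -4
z(s(-2*2 - 2), 13)*(-175) = -4*(-175) = 700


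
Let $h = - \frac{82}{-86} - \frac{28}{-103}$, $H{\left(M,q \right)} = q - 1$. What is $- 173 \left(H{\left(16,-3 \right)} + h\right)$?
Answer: $\frac{2125997}{4429} \approx 480.02$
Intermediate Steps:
$H{\left(M,q \right)} = -1 + q$
$h = \frac{5427}{4429}$ ($h = \left(-82\right) \left(- \frac{1}{86}\right) - - \frac{28}{103} = \frac{41}{43} + \frac{28}{103} = \frac{5427}{4429} \approx 1.2253$)
$- 173 \left(H{\left(16,-3 \right)} + h\right) = - 173 \left(\left(-1 - 3\right) + \frac{5427}{4429}\right) = - 173 \left(-4 + \frac{5427}{4429}\right) = \left(-173\right) \left(- \frac{12289}{4429}\right) = \frac{2125997}{4429}$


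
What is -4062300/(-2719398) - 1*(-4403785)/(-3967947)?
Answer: 62777984495/163491320241 ≈ 0.38398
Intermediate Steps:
-4062300/(-2719398) - 1*(-4403785)/(-3967947) = -4062300*(-1/2719398) + 4403785*(-1/3967947) = 61550/41203 - 4403785/3967947 = 62777984495/163491320241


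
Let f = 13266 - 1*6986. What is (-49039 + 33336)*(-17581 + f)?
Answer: 177459603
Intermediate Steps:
f = 6280 (f = 13266 - 6986 = 6280)
(-49039 + 33336)*(-17581 + f) = (-49039 + 33336)*(-17581 + 6280) = -15703*(-11301) = 177459603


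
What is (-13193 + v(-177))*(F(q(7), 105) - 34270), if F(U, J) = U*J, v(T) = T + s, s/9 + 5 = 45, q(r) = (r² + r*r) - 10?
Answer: 325640300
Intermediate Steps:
q(r) = -10 + 2*r² (q(r) = (r² + r²) - 10 = 2*r² - 10 = -10 + 2*r²)
s = 360 (s = -45 + 9*45 = -45 + 405 = 360)
v(T) = 360 + T (v(T) = T + 360 = 360 + T)
F(U, J) = J*U
(-13193 + v(-177))*(F(q(7), 105) - 34270) = (-13193 + (360 - 177))*(105*(-10 + 2*7²) - 34270) = (-13193 + 183)*(105*(-10 + 2*49) - 34270) = -13010*(105*(-10 + 98) - 34270) = -13010*(105*88 - 34270) = -13010*(9240 - 34270) = -13010*(-25030) = 325640300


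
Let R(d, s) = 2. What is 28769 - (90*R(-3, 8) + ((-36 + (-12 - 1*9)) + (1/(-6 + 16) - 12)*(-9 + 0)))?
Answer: 285389/10 ≈ 28539.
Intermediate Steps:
28769 - (90*R(-3, 8) + ((-36 + (-12 - 1*9)) + (1/(-6 + 16) - 12)*(-9 + 0))) = 28769 - (90*2 + ((-36 + (-12 - 1*9)) + (1/(-6 + 16) - 12)*(-9 + 0))) = 28769 - (180 + ((-36 + (-12 - 9)) + (1/10 - 12)*(-9))) = 28769 - (180 + ((-36 - 21) + (⅒ - 12)*(-9))) = 28769 - (180 + (-57 - 119/10*(-9))) = 28769 - (180 + (-57 + 1071/10)) = 28769 - (180 + 501/10) = 28769 - 1*2301/10 = 28769 - 2301/10 = 285389/10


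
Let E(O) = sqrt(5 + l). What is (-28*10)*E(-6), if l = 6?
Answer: -280*sqrt(11) ≈ -928.66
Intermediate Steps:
E(O) = sqrt(11) (E(O) = sqrt(5 + 6) = sqrt(11))
(-28*10)*E(-6) = (-28*10)*sqrt(11) = -280*sqrt(11)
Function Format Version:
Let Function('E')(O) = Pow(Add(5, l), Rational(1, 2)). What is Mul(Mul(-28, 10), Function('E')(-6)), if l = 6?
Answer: Mul(-280, Pow(11, Rational(1, 2))) ≈ -928.66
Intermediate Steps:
Function('E')(O) = Pow(11, Rational(1, 2)) (Function('E')(O) = Pow(Add(5, 6), Rational(1, 2)) = Pow(11, Rational(1, 2)))
Mul(Mul(-28, 10), Function('E')(-6)) = Mul(Mul(-28, 10), Pow(11, Rational(1, 2))) = Mul(-280, Pow(11, Rational(1, 2)))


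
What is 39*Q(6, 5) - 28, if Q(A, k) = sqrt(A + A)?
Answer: -28 + 78*sqrt(3) ≈ 107.10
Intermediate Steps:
Q(A, k) = sqrt(2)*sqrt(A) (Q(A, k) = sqrt(2*A) = sqrt(2)*sqrt(A))
39*Q(6, 5) - 28 = 39*(sqrt(2)*sqrt(6)) - 28 = 39*(2*sqrt(3)) - 28 = 78*sqrt(3) - 28 = -28 + 78*sqrt(3)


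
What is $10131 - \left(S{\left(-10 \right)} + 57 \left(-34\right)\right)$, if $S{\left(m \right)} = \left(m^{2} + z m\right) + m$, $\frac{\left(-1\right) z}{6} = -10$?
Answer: $12579$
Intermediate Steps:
$z = 60$ ($z = \left(-6\right) \left(-10\right) = 60$)
$S{\left(m \right)} = m^{2} + 61 m$ ($S{\left(m \right)} = \left(m^{2} + 60 m\right) + m = m^{2} + 61 m$)
$10131 - \left(S{\left(-10 \right)} + 57 \left(-34\right)\right) = 10131 - \left(- 10 \left(61 - 10\right) + 57 \left(-34\right)\right) = 10131 - \left(\left(-10\right) 51 - 1938\right) = 10131 - \left(-510 - 1938\right) = 10131 - -2448 = 10131 + 2448 = 12579$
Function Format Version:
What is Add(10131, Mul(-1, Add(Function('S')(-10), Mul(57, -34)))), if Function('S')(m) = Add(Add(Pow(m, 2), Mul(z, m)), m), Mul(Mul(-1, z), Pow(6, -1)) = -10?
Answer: 12579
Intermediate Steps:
z = 60 (z = Mul(-6, -10) = 60)
Function('S')(m) = Add(Pow(m, 2), Mul(61, m)) (Function('S')(m) = Add(Add(Pow(m, 2), Mul(60, m)), m) = Add(Pow(m, 2), Mul(61, m)))
Add(10131, Mul(-1, Add(Function('S')(-10), Mul(57, -34)))) = Add(10131, Mul(-1, Add(Mul(-10, Add(61, -10)), Mul(57, -34)))) = Add(10131, Mul(-1, Add(Mul(-10, 51), -1938))) = Add(10131, Mul(-1, Add(-510, -1938))) = Add(10131, Mul(-1, -2448)) = Add(10131, 2448) = 12579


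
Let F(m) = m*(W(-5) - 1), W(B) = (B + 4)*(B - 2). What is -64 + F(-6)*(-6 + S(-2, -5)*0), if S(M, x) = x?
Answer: 152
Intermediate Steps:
W(B) = (-2 + B)*(4 + B) (W(B) = (4 + B)*(-2 + B) = (-2 + B)*(4 + B))
F(m) = 6*m (F(m) = m*((-8 + (-5)**2 + 2*(-5)) - 1) = m*((-8 + 25 - 10) - 1) = m*(7 - 1) = m*6 = 6*m)
-64 + F(-6)*(-6 + S(-2, -5)*0) = -64 + (6*(-6))*(-6 - 5*0) = -64 - 36*(-6 + 0) = -64 - 36*(-6) = -64 + 216 = 152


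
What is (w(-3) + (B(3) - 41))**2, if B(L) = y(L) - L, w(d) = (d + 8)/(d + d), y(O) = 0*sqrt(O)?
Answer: 72361/36 ≈ 2010.0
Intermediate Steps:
y(O) = 0
w(d) = (8 + d)/(2*d) (w(d) = (8 + d)/((2*d)) = (8 + d)*(1/(2*d)) = (8 + d)/(2*d))
B(L) = -L (B(L) = 0 - L = -L)
(w(-3) + (B(3) - 41))**2 = ((1/2)*(8 - 3)/(-3) + (-1*3 - 41))**2 = ((1/2)*(-1/3)*5 + (-3 - 41))**2 = (-5/6 - 44)**2 = (-269/6)**2 = 72361/36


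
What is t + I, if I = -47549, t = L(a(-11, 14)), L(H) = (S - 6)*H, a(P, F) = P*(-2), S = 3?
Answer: -47615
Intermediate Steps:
a(P, F) = -2*P
L(H) = -3*H (L(H) = (3 - 6)*H = -3*H)
t = -66 (t = -(-6)*(-11) = -3*22 = -66)
t + I = -66 - 47549 = -47615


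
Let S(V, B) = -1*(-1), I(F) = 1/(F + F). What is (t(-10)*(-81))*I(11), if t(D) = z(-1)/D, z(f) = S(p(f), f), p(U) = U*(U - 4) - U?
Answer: 81/220 ≈ 0.36818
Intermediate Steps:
p(U) = -U + U*(-4 + U) (p(U) = U*(-4 + U) - U = -U + U*(-4 + U))
I(F) = 1/(2*F)
S(V, B) = 1
z(f) = 1
t(D) = 1/D
(t(-10)*(-81))*I(11) = (-81/(-10))*((½)/11) = (-⅒*(-81))*((½)*(1/11)) = (81/10)*(1/22) = 81/220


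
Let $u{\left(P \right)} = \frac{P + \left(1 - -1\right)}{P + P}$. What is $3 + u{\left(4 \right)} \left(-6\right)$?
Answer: $- \frac{3}{2} \approx -1.5$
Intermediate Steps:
$u{\left(P \right)} = \frac{2 + P}{2 P}$ ($u{\left(P \right)} = \frac{P + \left(1 + 1\right)}{2 P} = \left(P + 2\right) \frac{1}{2 P} = \left(2 + P\right) \frac{1}{2 P} = \frac{2 + P}{2 P}$)
$3 + u{\left(4 \right)} \left(-6\right) = 3 + \frac{2 + 4}{2 \cdot 4} \left(-6\right) = 3 + \frac{1}{2} \cdot \frac{1}{4} \cdot 6 \left(-6\right) = 3 + \frac{3}{4} \left(-6\right) = 3 - \frac{9}{2} = - \frac{3}{2}$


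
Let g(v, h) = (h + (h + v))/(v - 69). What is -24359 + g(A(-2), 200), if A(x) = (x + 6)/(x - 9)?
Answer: -2655759/109 ≈ -24365.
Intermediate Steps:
A(x) = (6 + x)/(-9 + x)
g(v, h) = (v + 2*h)/(-69 + v)
-24359 + g(A(-2), 200) = -24359 + ((6 - 2)/(-9 - 2) + 2*200)/(-69 + (6 - 2)/(-9 - 2)) = -24359 + (4/(-11) + 400)/(-69 + 4/(-11)) = -24359 + (-1/11*4 + 400)/(-69 - 1/11*4) = -24359 + (-4/11 + 400)/(-69 - 4/11) = -24359 + (4396/11)/(-763/11) = -24359 - 11/763*4396/11 = -24359 - 628/109 = -2655759/109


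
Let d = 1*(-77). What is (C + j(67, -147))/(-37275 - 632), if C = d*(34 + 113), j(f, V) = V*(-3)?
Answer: 10878/37907 ≈ 0.28697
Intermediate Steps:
d = -77
j(f, V) = -3*V
C = -11319 (C = -77*(34 + 113) = -77*147 = -11319)
(C + j(67, -147))/(-37275 - 632) = (-11319 - 3*(-147))/(-37275 - 632) = (-11319 + 441)/(-37907) = -10878*(-1/37907) = 10878/37907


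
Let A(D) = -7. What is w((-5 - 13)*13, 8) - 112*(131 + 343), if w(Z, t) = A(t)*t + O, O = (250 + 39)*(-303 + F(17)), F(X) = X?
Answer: -135798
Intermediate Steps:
O = -82654 (O = (250 + 39)*(-303 + 17) = 289*(-286) = -82654)
w(Z, t) = -82654 - 7*t (w(Z, t) = -7*t - 82654 = -82654 - 7*t)
w((-5 - 13)*13, 8) - 112*(131 + 343) = (-82654 - 7*8) - 112*(131 + 343) = (-82654 - 56) - 112*474 = -82710 - 1*53088 = -82710 - 53088 = -135798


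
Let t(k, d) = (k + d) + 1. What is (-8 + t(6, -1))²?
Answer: 4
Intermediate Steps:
t(k, d) = 1 + d + k (t(k, d) = (d + k) + 1 = 1 + d + k)
(-8 + t(6, -1))² = (-8 + (1 - 1 + 6))² = (-8 + 6)² = (-2)² = 4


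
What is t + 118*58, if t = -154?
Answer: 6690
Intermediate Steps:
t + 118*58 = -154 + 118*58 = -154 + 6844 = 6690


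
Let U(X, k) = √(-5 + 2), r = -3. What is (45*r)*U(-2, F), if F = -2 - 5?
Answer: -135*I*√3 ≈ -233.83*I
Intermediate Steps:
F = -7
U(X, k) = I*√3 (U(X, k) = √(-3) = I*√3)
(45*r)*U(-2, F) = (45*(-3))*(I*√3) = -135*I*√3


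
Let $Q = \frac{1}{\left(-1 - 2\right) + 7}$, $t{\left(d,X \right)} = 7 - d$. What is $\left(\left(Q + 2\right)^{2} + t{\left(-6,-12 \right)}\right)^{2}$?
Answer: $\frac{83521}{256} \approx 326.25$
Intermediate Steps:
$Q = \frac{1}{4}$ ($Q = \frac{1}{\left(-1 - 2\right) + 7} = \frac{1}{-3 + 7} = \frac{1}{4} \approx 0.25$)
$\left(\left(Q + 2\right)^{2} + t{\left(-6,-12 \right)}\right)^{2} = \left(\left(\frac{1}{4} + 2\right)^{2} + \left(7 - -6\right)\right)^{2} = \left(\left(\frac{9}{4}\right)^{2} + \left(7 + 6\right)\right)^{2} = \left(\frac{81}{16} + 13\right)^{2} = \left(\frac{289}{16}\right)^{2} = \frac{83521}{256}$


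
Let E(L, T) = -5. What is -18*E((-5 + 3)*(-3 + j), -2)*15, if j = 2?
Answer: 1350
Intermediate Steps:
-18*E((-5 + 3)*(-3 + j), -2)*15 = -18*(-5)*15 = 90*15 = 1350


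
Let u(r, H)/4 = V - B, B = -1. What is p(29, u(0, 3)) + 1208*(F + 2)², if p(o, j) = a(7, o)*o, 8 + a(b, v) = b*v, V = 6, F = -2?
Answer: 5655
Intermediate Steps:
a(b, v) = -8 + b*v
u(r, H) = 28 (u(r, H) = 4*(6 - 1*(-1)) = 4*(6 + 1) = 4*7 = 28)
p(o, j) = o*(-8 + 7*o) (p(o, j) = (-8 + 7*o)*o = o*(-8 + 7*o))
p(29, u(0, 3)) + 1208*(F + 2)² = 29*(-8 + 7*29) + 1208*(-2 + 2)² = 29*(-8 + 203) + 1208*0² = 29*195 + 1208*0 = 5655 + 0 = 5655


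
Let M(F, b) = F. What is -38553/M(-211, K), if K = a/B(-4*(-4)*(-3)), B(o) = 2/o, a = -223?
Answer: 38553/211 ≈ 182.72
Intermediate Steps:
K = 5352 (K = -223/(2/((-4*(-4)*(-3)))) = -223/(2/((16*(-3)))) = -223/(2/(-48)) = -223/(2*(-1/48)) = -223/(-1/24) = -223*(-24) = 5352)
-38553/M(-211, K) = -38553/(-211) = -38553*(-1/211) = 38553/211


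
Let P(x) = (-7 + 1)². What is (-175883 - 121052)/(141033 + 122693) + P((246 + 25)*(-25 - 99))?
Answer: 9197201/263726 ≈ 34.874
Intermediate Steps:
P(x) = 36 (P(x) = (-6)² = 36)
(-175883 - 121052)/(141033 + 122693) + P((246 + 25)*(-25 - 99)) = (-175883 - 121052)/(141033 + 122693) + 36 = -296935/263726 + 36 = 9197201/263726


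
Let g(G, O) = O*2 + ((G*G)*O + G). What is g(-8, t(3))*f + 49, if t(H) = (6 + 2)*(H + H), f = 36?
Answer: 113809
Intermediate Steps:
t(H) = 16*H (t(H) = 8*(2*H) = 16*H)
g(G, O) = G + 2*O + O*G**2 (g(G, O) = 2*O + (G**2*O + G) = 2*O + (O*G**2 + G) = 2*O + (G + O*G**2) = G + 2*O + O*G**2)
g(-8, t(3))*f + 49 = (-8 + 2*(16*3) + (16*3)*(-8)**2)*36 + 49 = (-8 + 2*48 + 48*64)*36 + 49 = (-8 + 96 + 3072)*36 + 49 = 3160*36 + 49 = 113760 + 49 = 113809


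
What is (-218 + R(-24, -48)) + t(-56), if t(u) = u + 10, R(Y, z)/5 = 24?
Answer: -144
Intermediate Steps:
R(Y, z) = 120 (R(Y, z) = 5*24 = 120)
t(u) = 10 + u
(-218 + R(-24, -48)) + t(-56) = (-218 + 120) + (10 - 56) = -98 - 46 = -144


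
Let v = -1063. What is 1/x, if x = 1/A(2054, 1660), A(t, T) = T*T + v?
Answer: 2754537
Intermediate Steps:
A(t, T) = -1063 + T**2 (A(t, T) = T*T - 1063 = T**2 - 1063 = -1063 + T**2)
x = 1/2754537 (x = 1/(-1063 + 1660**2) = 1/(-1063 + 2755600) = 1/2754537 ≈ 3.6304e-7)
1/x = 1/(1/2754537) = 2754537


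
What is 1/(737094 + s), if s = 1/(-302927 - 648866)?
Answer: 951793/701560909541 ≈ 1.3567e-6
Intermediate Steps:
s = -1/951793 (s = 1/(-951793) = -1/951793 ≈ -1.0506e-6)
1/(737094 + s) = 1/(737094 - 1/951793) = 1/(701560909541/951793) = 951793/701560909541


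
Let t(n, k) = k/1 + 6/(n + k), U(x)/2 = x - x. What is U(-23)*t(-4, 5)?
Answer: 0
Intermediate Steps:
U(x) = 0 (U(x) = 2*(x - x) = 2*0 = 0)
t(n, k) = k + 6/(k + n) (t(n, k) = k*1 + 6/(k + n) = k + 6/(k + n))
U(-23)*t(-4, 5) = 0*((6 + 5² + 5*(-4))/(5 - 4)) = 0*((6 + 25 - 20)/1) = 0*(1*11) = 0*11 = 0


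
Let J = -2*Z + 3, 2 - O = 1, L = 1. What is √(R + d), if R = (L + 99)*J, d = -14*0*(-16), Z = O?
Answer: 10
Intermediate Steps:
O = 1 (O = 2 - 1*1 = 2 - 1 = 1)
Z = 1
d = 0 (d = 0*(-16) = 0)
J = 1 (J = -2*1 + 3 = -2 + 3 = 1)
R = 100 (R = (1 + 99)*1 = 100*1 = 100)
√(R + d) = √(100 + 0) = √100 = 10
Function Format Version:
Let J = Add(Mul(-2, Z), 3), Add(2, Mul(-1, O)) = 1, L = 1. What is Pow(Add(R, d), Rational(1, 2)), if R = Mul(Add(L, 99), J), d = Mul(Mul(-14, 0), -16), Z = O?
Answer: 10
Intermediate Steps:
O = 1 (O = Add(2, Mul(-1, 1)) = Add(2, -1) = 1)
Z = 1
d = 0 (d = Mul(0, -16) = 0)
J = 1 (J = Add(Mul(-2, 1), 3) = Add(-2, 3) = 1)
R = 100 (R = Mul(Add(1, 99), 1) = Mul(100, 1) = 100)
Pow(Add(R, d), Rational(1, 2)) = Pow(Add(100, 0), Rational(1, 2)) = Pow(100, Rational(1, 2)) = 10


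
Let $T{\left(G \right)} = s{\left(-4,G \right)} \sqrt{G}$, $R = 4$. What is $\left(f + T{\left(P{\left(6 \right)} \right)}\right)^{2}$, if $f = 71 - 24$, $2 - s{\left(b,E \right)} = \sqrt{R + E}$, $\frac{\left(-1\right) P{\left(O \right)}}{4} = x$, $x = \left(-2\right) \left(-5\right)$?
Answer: $3489 + 960 i + 376 \sqrt{10} \left(3 + i\right) \approx 7056.0 + 2149.0 i$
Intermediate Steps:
$x = 10$
$P{\left(O \right)} = -40$ ($P{\left(O \right)} = \left(-4\right) 10 = -40$)
$s{\left(b,E \right)} = 2 - \sqrt{4 + E}$
$T{\left(G \right)} = \sqrt{G} \left(2 - \sqrt{4 + G}\right)$ ($T{\left(G \right)} = \left(2 - \sqrt{4 + G}\right) \sqrt{G} = \sqrt{G} \left(2 - \sqrt{4 + G}\right)$)
$f = 47$ ($f = 71 - 24 = 47$)
$\left(f + T{\left(P{\left(6 \right)} \right)}\right)^{2} = \left(47 + \sqrt{-40} \left(2 - \sqrt{4 - 40}\right)\right)^{2} = \left(47 + 2 i \sqrt{10} \left(2 - \sqrt{-36}\right)\right)^{2} = \left(47 + 2 i \sqrt{10} \left(2 - 6 i\right)\right)^{2}$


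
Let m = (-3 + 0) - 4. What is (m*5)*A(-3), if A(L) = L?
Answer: 105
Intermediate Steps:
m = -7 (m = -3 - 4 = -7)
(m*5)*A(-3) = -7*5*(-3) = -35*(-3) = 105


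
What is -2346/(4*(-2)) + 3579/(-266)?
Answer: 148851/532 ≈ 279.79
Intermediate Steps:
-2346/(4*(-2)) + 3579/(-266) = -2346/(-8) + 3579*(-1/266) = -2346*(-1/8) - 3579/266 = 1173/4 - 3579/266 = 148851/532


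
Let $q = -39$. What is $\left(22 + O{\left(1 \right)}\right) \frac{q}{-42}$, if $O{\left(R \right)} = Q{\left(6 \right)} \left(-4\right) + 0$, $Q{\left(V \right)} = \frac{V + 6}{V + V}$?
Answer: $\frac{117}{7} \approx 16.714$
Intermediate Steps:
$Q{\left(V \right)} = \frac{6 + V}{2 V}$
$O{\left(R \right)} = -4$ ($O{\left(R \right)} = \frac{6 + 6}{2 \cdot 6} \left(-4\right) + 0 = \frac{1}{2} \cdot \frac{1}{6} \cdot 12 \left(-4\right) + 0 = 1 \left(-4\right) + 0 = -4 + 0 = -4$)
$\left(22 + O{\left(1 \right)}\right) \frac{q}{-42} = \left(22 - 4\right) \left(- \frac{39}{-42}\right) = 18 \left(\left(-39\right) \left(- \frac{1}{42}\right)\right) = 18 \cdot \frac{13}{14} = \frac{117}{7}$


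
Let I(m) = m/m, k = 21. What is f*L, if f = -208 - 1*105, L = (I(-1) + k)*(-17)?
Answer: 117062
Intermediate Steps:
I(m) = 1
L = -374 (L = (1 + 21)*(-17) = 22*(-17) = -374)
f = -313 (f = -208 - 105 = -313)
f*L = -313*(-374) = 117062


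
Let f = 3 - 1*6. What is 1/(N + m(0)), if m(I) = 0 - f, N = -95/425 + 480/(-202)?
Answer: 8585/3436 ≈ 2.4985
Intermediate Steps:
f = -3 (f = 3 - 6 = -3)
N = -22319/8585 (N = -95*1/425 + 480*(-1/202) = -19/85 - 240/101 = -22319/8585 ≈ -2.5998)
m(I) = 3 (m(I) = 0 - 1*(-3) = 0 + 3 = 3)
1/(N + m(0)) = 1/(-22319/8585 + 3) = 1/(3436/8585) = 8585/3436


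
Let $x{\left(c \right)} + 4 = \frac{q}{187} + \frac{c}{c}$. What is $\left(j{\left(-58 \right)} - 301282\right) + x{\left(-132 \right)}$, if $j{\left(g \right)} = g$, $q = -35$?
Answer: $- \frac{56351176}{187} \approx -3.0134 \cdot 10^{5}$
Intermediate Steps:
$x{\left(c \right)} = - \frac{596}{187}$ ($x{\left(c \right)} = -4 + \left(- \frac{35}{187} + \frac{c}{c}\right) = -4 + \left(\left(-35\right) \frac{1}{187} + 1\right) = -4 + \left(- \frac{35}{187} + 1\right) = -4 + \frac{152}{187} = - \frac{596}{187}$)
$\left(j{\left(-58 \right)} - 301282\right) + x{\left(-132 \right)} = \left(-58 - 301282\right) - \frac{596}{187} = -301340 - \frac{596}{187} = - \frac{56351176}{187}$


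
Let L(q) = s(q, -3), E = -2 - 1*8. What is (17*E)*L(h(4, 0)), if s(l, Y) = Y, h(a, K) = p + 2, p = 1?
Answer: 510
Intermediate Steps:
E = -10 (E = -2 - 8 = -10)
h(a, K) = 3 (h(a, K) = 1 + 2 = 3)
L(q) = -3
(17*E)*L(h(4, 0)) = (17*(-10))*(-3) = -170*(-3) = 510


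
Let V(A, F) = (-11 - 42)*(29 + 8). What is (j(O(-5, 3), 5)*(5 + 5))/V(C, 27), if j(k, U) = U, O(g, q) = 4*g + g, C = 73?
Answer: -50/1961 ≈ -0.025497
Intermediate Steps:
O(g, q) = 5*g
V(A, F) = -1961 (V(A, F) = -53*37 = -1961)
(j(O(-5, 3), 5)*(5 + 5))/V(C, 27) = (5*(5 + 5))/(-1961) = (5*10)*(-1/1961) = 50*(-1/1961) = -50/1961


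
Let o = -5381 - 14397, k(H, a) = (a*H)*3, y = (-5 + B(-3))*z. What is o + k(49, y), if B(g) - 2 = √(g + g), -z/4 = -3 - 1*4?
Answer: -32126 + 4116*I*√6 ≈ -32126.0 + 10082.0*I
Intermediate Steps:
z = 28 (z = -4*(-3 - 1*4) = -4*(-3 - 4) = -4*(-7) = 28)
B(g) = 2 + √2*√g (B(g) = 2 + √(g + g) = 2 + √(2*g) = 2 + √2*√g)
y = -84 + 28*I*√6 (y = (-5 + (2 + √2*√(-3)))*28 = (-5 + (2 + √2*(I*√3)))*28 = (-5 + (2 + I*√6))*28 = (-3 + I*√6)*28 = -84 + 28*I*√6 ≈ -84.0 + 68.586*I)
k(H, a) = 3*H*a (k(H, a) = (H*a)*3 = 3*H*a)
o = -19778
o + k(49, y) = -19778 + 3*49*(-84 + 28*I*√6) = -19778 + (-12348 + 4116*I*√6) = -32126 + 4116*I*√6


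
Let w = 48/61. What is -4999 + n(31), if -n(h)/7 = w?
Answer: -305275/61 ≈ -5004.5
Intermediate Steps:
w = 48/61 (w = 48*(1/61) = 48/61 ≈ 0.78689)
n(h) = -336/61 (n(h) = -7*48/61 = -336/61)
-4999 + n(31) = -4999 - 336/61 = -305275/61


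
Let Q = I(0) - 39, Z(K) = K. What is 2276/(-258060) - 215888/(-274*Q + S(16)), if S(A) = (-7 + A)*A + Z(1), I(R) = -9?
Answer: -13935580313/857855955 ≈ -16.245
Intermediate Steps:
Q = -48 (Q = -9 - 39 = -48)
S(A) = 1 + A*(-7 + A) (S(A) = (-7 + A)*A + 1 = A*(-7 + A) + 1 = 1 + A*(-7 + A))
2276/(-258060) - 215888/(-274*Q + S(16)) = 2276/(-258060) - 215888/(-274*(-48) + (1 + 16² - 7*16)) = 2276*(-1/258060) - 215888/(13152 + (1 + 256 - 112)) = -569/64515 - 215888/(13152 + 145) = -569/64515 - 215888/13297 = -13935580313/857855955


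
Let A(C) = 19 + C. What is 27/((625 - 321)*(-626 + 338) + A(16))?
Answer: -27/87517 ≈ -0.00030851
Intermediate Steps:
27/((625 - 321)*(-626 + 338) + A(16)) = 27/((625 - 321)*(-626 + 338) + (19 + 16)) = 27/(304*(-288) + 35) = 27/(-87552 + 35) = 27/(-87517) = -1/87517*27 = -27/87517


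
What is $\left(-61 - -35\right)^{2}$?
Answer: $676$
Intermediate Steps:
$\left(-61 - -35\right)^{2} = \left(-61 + \left(-12 + 47\right)\right)^{2} = \left(-61 + 35\right)^{2} = \left(-26\right)^{2} = 676$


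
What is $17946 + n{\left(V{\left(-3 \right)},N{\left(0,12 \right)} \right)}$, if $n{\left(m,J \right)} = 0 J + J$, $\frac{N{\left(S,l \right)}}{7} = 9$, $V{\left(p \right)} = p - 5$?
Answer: $18009$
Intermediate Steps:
$V{\left(p \right)} = -5 + p$
$N{\left(S,l \right)} = 63$ ($N{\left(S,l \right)} = 7 \cdot 9 = 63$)
$n{\left(m,J \right)} = J$ ($n{\left(m,J \right)} = 0 + J = J$)
$17946 + n{\left(V{\left(-3 \right)},N{\left(0,12 \right)} \right)} = 17946 + 63 = 18009$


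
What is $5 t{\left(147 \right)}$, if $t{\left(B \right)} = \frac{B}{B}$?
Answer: $5$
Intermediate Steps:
$t{\left(B \right)} = 1$
$5 t{\left(147 \right)} = 5 \cdot 1 = 5$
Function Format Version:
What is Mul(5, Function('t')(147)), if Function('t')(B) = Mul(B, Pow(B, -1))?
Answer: 5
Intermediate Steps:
Function('t')(B) = 1
Mul(5, Function('t')(147)) = Mul(5, 1) = 5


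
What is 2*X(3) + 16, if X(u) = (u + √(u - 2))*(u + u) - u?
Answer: 58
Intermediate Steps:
X(u) = -u + 2*u*(u + √(-2 + u)) (X(u) = (u + √(-2 + u))*(2*u) - u = 2*u*(u + √(-2 + u)) - u = -u + 2*u*(u + √(-2 + u)))
2*X(3) + 16 = 2*(3*(-1 + 2*3 + 2*√(-2 + 3))) + 16 = 2*(3*(-1 + 6 + 2*√1)) + 16 = 2*(3*(-1 + 6 + 2*1)) + 16 = 2*(3*(-1 + 6 + 2)) + 16 = 2*(3*7) + 16 = 2*21 + 16 = 42 + 16 = 58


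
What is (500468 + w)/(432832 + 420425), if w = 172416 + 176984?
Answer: 849868/853257 ≈ 0.99603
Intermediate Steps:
w = 349400
(500468 + w)/(432832 + 420425) = (500468 + 349400)/(432832 + 420425) = 849868/853257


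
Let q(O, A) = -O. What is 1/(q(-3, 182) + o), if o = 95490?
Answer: 1/95493 ≈ 1.0472e-5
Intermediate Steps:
1/(q(-3, 182) + o) = 1/(-1*(-3) + 95490) = 1/(3 + 95490) = 1/95493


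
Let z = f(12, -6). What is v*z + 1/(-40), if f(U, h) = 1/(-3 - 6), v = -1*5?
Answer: 191/360 ≈ 0.53056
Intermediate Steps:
v = -5
f(U, h) = -⅑ (f(U, h) = 1/(-9) = -⅑)
z = -⅑ ≈ -0.11111
v*z + 1/(-40) = -5*(-⅑) + 1/(-40) = 5/9 - 1/40 = 191/360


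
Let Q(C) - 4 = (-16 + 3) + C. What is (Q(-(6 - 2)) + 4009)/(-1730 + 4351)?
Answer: 3996/2621 ≈ 1.5246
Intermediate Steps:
Q(C) = -9 + C (Q(C) = 4 + ((-16 + 3) + C) = 4 + (-13 + C) = -9 + C)
(Q(-(6 - 2)) + 4009)/(-1730 + 4351) = ((-9 - (6 - 2)) + 4009)/(-1730 + 4351) = ((-9 - 1*4) + 4009)/2621 = ((-9 - 4) + 4009)*(1/2621) = (-13 + 4009)*(1/2621) = 3996*(1/2621) = 3996/2621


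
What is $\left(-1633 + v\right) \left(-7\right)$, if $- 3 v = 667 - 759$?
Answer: $\frac{33649}{3} \approx 11216.0$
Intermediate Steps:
$v = \frac{92}{3}$ ($v = - \frac{667 - 759}{3} = \left(- \frac{1}{3}\right) \left(-92\right) = \frac{92}{3} \approx 30.667$)
$\left(-1633 + v\right) \left(-7\right) = \left(-1633 + \frac{92}{3}\right) \left(-7\right) = \left(- \frac{4807}{3}\right) \left(-7\right) = \frac{33649}{3}$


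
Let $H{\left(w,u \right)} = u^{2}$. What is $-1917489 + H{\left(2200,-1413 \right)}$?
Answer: $79080$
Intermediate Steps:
$-1917489 + H{\left(2200,-1413 \right)} = -1917489 + \left(-1413\right)^{2} = -1917489 + 1996569 = 79080$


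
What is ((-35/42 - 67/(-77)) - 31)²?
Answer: 204633025/213444 ≈ 958.72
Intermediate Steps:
((-35/42 - 67/(-77)) - 31)² = ((-35*1/42 - 67*(-1/77)) - 31)² = ((-⅚ + 67/77) - 31)² = (17/462 - 31)² = (-14305/462)² = 204633025/213444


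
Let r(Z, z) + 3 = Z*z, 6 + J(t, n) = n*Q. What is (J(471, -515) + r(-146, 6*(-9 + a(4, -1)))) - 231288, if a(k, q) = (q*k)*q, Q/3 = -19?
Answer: -197562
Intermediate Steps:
Q = -57 (Q = 3*(-19) = -57)
a(k, q) = k*q**2 (a(k, q) = (k*q)*q = k*q**2)
J(t, n) = -6 - 57*n (J(t, n) = -6 + n*(-57) = -6 - 57*n)
r(Z, z) = -3 + Z*z
(J(471, -515) + r(-146, 6*(-9 + a(4, -1)))) - 231288 = ((-6 - 57*(-515)) + (-3 - 876*(-9 + 4*(-1)**2))) - 231288 = ((-6 + 29355) + (-3 - 876*(-9 + 4*1))) - 231288 = (29349 + (-3 - 876*(-9 + 4))) - 231288 = (29349 + (-3 - 876*(-5))) - 231288 = (29349 + (-3 - 146*(-30))) - 231288 = (29349 + (-3 + 4380)) - 231288 = (29349 + 4377) - 231288 = 33726 - 231288 = -197562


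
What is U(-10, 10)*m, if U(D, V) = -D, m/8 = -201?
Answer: -16080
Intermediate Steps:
m = -1608 (m = 8*(-201) = -1608)
U(-10, 10)*m = -1*(-10)*(-1608) = 10*(-1608) = -16080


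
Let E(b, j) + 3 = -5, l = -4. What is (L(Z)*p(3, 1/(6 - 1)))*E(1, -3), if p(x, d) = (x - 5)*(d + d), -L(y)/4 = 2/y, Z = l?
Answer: 64/5 ≈ 12.800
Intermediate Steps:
Z = -4
E(b, j) = -8 (E(b, j) = -3 - 5 = -8)
L(y) = -8/y
p(x, d) = 2*d*(-5 + x) (p(x, d) = (-5 + x)*(2*d) = 2*d*(-5 + x))
(L(Z)*p(3, 1/(6 - 1)))*E(1, -3) = ((-8/(-4))*(2*(-5 + 3)/(6 - 1)))*(-8) = ((-8*(-¼))*(2*(-2)/5))*(-8) = (2*(2*(⅕)*(-2)))*(-8) = (2*(-⅘))*(-8) = -8/5*(-8) = 64/5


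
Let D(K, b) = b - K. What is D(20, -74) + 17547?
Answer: 17453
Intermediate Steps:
D(20, -74) + 17547 = (-74 - 1*20) + 17547 = (-74 - 20) + 17547 = -94 + 17547 = 17453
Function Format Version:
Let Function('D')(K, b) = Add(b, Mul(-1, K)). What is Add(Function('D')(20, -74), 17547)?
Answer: 17453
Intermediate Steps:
Add(Function('D')(20, -74), 17547) = Add(Add(-74, Mul(-1, 20)), 17547) = Add(Add(-74, -20), 17547) = Add(-94, 17547) = 17453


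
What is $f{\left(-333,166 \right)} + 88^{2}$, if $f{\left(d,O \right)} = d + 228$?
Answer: $7639$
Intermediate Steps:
$f{\left(d,O \right)} = 228 + d$
$f{\left(-333,166 \right)} + 88^{2} = \left(228 - 333\right) + 88^{2} = -105 + 7744 = 7639$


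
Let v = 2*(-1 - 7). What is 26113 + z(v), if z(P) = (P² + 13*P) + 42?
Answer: 26203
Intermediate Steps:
v = -16 (v = 2*(-8) = -16)
z(P) = 42 + P² + 13*P
26113 + z(v) = 26113 + (42 + (-16)² + 13*(-16)) = 26113 + (42 + 256 - 208) = 26113 + 90 = 26203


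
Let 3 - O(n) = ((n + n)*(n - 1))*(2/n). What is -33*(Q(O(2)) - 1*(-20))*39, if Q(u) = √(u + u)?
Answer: -25740 - 1287*I*√2 ≈ -25740.0 - 1820.1*I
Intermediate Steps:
O(n) = 7 - 4*n (O(n) = 3 - (n + n)*(n - 1)*2/n = 3 - (2*n)*(-1 + n)*2/n = 3 - 2*n*(-1 + n)*2/n = 3 - (-4 + 4*n) = 3 + (4 - 4*n) = 7 - 4*n)
Q(u) = √2*√u (Q(u) = √(2*u) = √2*√u)
-33*(Q(O(2)) - 1*(-20))*39 = -33*(√2*√(7 - 4*2) - 1*(-20))*39 = -33*(√2*√(7 - 8) + 20)*39 = -33*(√2*√(-1) + 20)*39 = -33*(√2*I + 20)*39 = -33*(I*√2 + 20)*39 = -33*(20 + I*√2)*39 = (-660 - 33*I*√2)*39 = -25740 - 1287*I*√2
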